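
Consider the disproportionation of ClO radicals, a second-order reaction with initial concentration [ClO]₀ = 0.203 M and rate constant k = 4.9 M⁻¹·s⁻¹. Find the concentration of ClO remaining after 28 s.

0.007036 M

Step 1: For a second-order reaction: 1/[ClO] = 1/[ClO]₀ + kt
Step 2: 1/[ClO] = 1/0.203 + 4.9 × 28
Step 3: 1/[ClO] = 4.926 + 137.2 = 142.1
Step 4: [ClO] = 1/142.1 = 0.007036 M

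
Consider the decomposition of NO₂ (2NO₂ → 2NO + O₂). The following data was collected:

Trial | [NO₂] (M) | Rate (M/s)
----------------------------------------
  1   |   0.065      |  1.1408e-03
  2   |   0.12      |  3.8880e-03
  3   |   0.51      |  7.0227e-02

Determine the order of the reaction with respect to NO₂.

second order (2)

Step 1: Compare trials to find order n where rate₂/rate₁ = ([NO₂]₂/[NO₂]₁)^n
Step 2: rate₂/rate₁ = 3.8880e-03/1.1408e-03 = 3.408
Step 3: [NO₂]₂/[NO₂]₁ = 0.12/0.065 = 1.846
Step 4: n = ln(3.408)/ln(1.846) = 2.00 ≈ 2
Step 5: The reaction is second order in NO₂.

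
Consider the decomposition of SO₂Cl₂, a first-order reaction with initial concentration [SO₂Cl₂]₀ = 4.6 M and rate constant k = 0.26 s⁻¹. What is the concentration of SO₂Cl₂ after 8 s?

0.5747 M

Step 1: For a first-order reaction: [SO₂Cl₂] = [SO₂Cl₂]₀ × e^(-kt)
Step 2: [SO₂Cl₂] = 4.6 × e^(-0.26 × 8)
Step 3: [SO₂Cl₂] = 4.6 × e^(-2.08)
Step 4: [SO₂Cl₂] = 4.6 × 0.12493 = 0.5747 M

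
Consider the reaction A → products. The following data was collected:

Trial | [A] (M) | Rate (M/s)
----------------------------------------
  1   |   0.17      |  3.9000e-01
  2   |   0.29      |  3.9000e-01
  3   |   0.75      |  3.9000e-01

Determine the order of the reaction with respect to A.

zeroth order (0)

Step 1: Compare trials - when concentration changes, rate stays constant.
Step 2: rate₂/rate₁ = 3.9000e-01/3.9000e-01 = 1
Step 3: [A]₂/[A]₁ = 0.29/0.17 = 1.706
Step 4: Since rate ratio ≈ (conc ratio)^0, the reaction is zeroth order.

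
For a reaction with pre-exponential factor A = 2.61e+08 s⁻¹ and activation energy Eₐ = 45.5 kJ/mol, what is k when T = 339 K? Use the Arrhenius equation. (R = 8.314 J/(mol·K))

2.54e+01 s⁻¹

Step 1: Use the Arrhenius equation: k = A × exp(-Eₐ/RT)
Step 2: Convert Eₐ to J/mol: 45.5 kJ/mol = 45500 J/mol
Step 3: Calculate the exponent: -Eₐ/(RT) = -45500/(8.314 × 339) = -16.14365
Step 4: k = 2.61e+08 × exp(-16.14365)
Step 5: k = 2.61e+08 × 9.74769e-08 = 2.5441e+01 s⁻¹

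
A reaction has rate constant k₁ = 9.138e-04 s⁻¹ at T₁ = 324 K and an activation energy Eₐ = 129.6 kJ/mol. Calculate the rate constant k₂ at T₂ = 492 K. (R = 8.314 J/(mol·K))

1.246e+04 s⁻¹

Step 1: Use the two-temperature Arrhenius form: ln(k₂/k₁) = -Eₐ/R × (1/T₂ - 1/T₁)
Step 2: Convert Eₐ to J/mol: 129.6 kJ/mol = 129600 J/mol
Step 3: 1/T₂ - 1/T₁ = 1/492 - 1/324 = -1.053899e-03 K⁻¹
Step 4: ln(k₂/k₁) = -129600/8.314 × -1.053899e-03 = 16.42835
Step 5: k₂ = k₁ × exp(16.42835) = 9.138e-04 × 1.36377e+07 = 1.246e+04 s⁻¹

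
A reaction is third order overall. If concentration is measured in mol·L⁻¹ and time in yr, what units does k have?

(mol·L⁻¹)⁻²·yr⁻¹

Step 1: For overall order n, rate = k × (concentration)^n.
Step 2: Rate has units mol·L⁻¹·yr⁻¹; concentration term has units (mol·L⁻¹)^3.
Step 3: k = rate / (concentration)^n, so units of k = (mol·L⁻¹)^(1-3)·yr⁻¹ = (mol·L⁻¹)⁻²·yr⁻¹.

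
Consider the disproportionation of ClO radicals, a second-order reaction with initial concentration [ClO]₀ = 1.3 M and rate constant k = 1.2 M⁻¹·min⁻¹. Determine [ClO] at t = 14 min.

0.05692 M

Step 1: For a second-order reaction: 1/[ClO] = 1/[ClO]₀ + kt
Step 2: 1/[ClO] = 1/1.3 + 1.2 × 14
Step 3: 1/[ClO] = 0.7692 + 16.8 = 17.57
Step 4: [ClO] = 1/17.57 = 0.05692 M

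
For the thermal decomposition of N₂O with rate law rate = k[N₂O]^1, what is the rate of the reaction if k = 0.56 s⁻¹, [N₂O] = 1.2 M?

0.672 M/s

Step 1: Identify the rate law: rate = k[N₂O]^1
Step 2: Substitute values: rate = 0.56 × (1.2)^1
Step 3: Calculate: rate = 0.56 × 1.2 = 0.672 M/s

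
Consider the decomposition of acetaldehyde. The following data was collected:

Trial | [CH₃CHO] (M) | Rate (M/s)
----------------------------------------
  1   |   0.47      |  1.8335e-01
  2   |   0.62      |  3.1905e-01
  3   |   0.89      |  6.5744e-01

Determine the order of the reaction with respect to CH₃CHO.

second order (2)

Step 1: Compare trials to find order n where rate₂/rate₁ = ([CH₃CHO]₂/[CH₃CHO]₁)^n
Step 2: rate₂/rate₁ = 3.1905e-01/1.8335e-01 = 1.74
Step 3: [CH₃CHO]₂/[CH₃CHO]₁ = 0.62/0.47 = 1.319
Step 4: n = ln(1.74)/ln(1.319) = 2.00 ≈ 2
Step 5: The reaction is second order in CH₃CHO.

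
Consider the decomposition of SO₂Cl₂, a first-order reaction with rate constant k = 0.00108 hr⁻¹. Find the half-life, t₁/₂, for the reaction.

641.8 hr

Step 1: For a first-order reaction, t₁/₂ = ln(2)/k
Step 2: t₁/₂ = ln(2)/0.00108
Step 3: t₁/₂ = 0.6931/0.00108 = 641.8 hr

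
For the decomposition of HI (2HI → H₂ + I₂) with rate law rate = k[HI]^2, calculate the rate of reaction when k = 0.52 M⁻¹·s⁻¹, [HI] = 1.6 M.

1.331 M/s

Step 1: Identify the rate law: rate = k[HI]^2
Step 2: Substitute values: rate = 0.52 × (1.6)^2
Step 3: Calculate: rate = 0.52 × 2.56 = 1.3312 M/s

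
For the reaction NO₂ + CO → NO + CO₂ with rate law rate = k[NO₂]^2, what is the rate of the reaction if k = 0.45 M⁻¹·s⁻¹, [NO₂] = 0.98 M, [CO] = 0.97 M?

0.4322 M/s

Step 1: The rate law is rate = k[NO₂]^2
Step 2: Note that the rate does not depend on [CO] (zero order in CO).
Step 3: rate = 0.45 × (0.98)^2 = 0.43218 M/s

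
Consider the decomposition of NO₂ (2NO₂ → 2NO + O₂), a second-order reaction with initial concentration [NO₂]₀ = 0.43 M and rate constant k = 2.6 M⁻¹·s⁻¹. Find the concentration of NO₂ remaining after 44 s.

0.008567 M

Step 1: For a second-order reaction: 1/[NO₂] = 1/[NO₂]₀ + kt
Step 2: 1/[NO₂] = 1/0.43 + 2.6 × 44
Step 3: 1/[NO₂] = 2.326 + 114.4 = 116.7
Step 4: [NO₂] = 1/116.7 = 0.008567 M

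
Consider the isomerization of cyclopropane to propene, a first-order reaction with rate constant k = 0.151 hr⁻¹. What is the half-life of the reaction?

4.59 hr

Step 1: For a first-order reaction, t₁/₂ = ln(2)/k
Step 2: t₁/₂ = ln(2)/0.151
Step 3: t₁/₂ = 0.6931/0.151 = 4.59 hr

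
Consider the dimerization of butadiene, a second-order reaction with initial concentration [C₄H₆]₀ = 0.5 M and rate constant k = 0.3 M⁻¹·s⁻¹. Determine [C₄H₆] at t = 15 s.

0.1538 M

Step 1: For a second-order reaction: 1/[C₄H₆] = 1/[C₄H₆]₀ + kt
Step 2: 1/[C₄H₆] = 1/0.5 + 0.3 × 15
Step 3: 1/[C₄H₆] = 2 + 4.5 = 6.5
Step 4: [C₄H₆] = 1/6.5 = 0.1538 M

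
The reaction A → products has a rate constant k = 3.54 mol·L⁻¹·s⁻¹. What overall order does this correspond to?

zeroth order (0)

Step 1: The units of k for an nth-order reaction are (concentration)^(1-n)·(time)⁻¹.
Step 2: Here k has units mol·L⁻¹·s⁻¹, so the concentration exponent is 1.
Step 3: 1 - n = 1 ⇒ n = 0. The reaction is zeroth order.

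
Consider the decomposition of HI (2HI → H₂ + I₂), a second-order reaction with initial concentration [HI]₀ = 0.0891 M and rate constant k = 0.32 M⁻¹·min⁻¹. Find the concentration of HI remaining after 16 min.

0.06119 M

Step 1: For a second-order reaction: 1/[HI] = 1/[HI]₀ + kt
Step 2: 1/[HI] = 1/0.0891 + 0.32 × 16
Step 3: 1/[HI] = 11.22 + 5.12 = 16.34
Step 4: [HI] = 1/16.34 = 0.06119 M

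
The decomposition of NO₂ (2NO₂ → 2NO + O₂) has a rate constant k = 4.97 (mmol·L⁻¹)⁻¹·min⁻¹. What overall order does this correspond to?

second order (2)

Step 1: The units of k for an nth-order reaction are (concentration)^(1-n)·(time)⁻¹.
Step 2: Here k has units (mmol·L⁻¹)⁻¹·min⁻¹, so the concentration exponent is -1.
Step 3: 1 - n = -1 ⇒ n = 2. The reaction is second order.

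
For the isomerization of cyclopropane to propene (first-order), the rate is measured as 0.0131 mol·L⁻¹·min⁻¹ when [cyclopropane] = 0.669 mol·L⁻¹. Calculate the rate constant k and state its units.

0.01958 min⁻¹

Step 1: rate = k[cyclopropane]^1, so k = rate / [cyclopropane]^1.
Step 2: k = 0.0131 / (0.669)^1 = 0.0131 / 0.669.
Step 3: k = 0.01958 min⁻¹.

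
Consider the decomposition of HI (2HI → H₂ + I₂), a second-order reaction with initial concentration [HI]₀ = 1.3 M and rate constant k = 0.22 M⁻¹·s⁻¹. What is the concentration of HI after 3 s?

0.6997 M

Step 1: For a second-order reaction: 1/[HI] = 1/[HI]₀ + kt
Step 2: 1/[HI] = 1/1.3 + 0.22 × 3
Step 3: 1/[HI] = 0.7692 + 0.66 = 1.429
Step 4: [HI] = 1/1.429 = 0.6997 M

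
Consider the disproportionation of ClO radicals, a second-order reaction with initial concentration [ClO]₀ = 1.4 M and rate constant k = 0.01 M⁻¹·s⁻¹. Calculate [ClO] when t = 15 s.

1.157 M

Step 1: For a second-order reaction: 1/[ClO] = 1/[ClO]₀ + kt
Step 2: 1/[ClO] = 1/1.4 + 0.01 × 15
Step 3: 1/[ClO] = 0.7143 + 0.15 = 0.8643
Step 4: [ClO] = 1/0.8643 = 1.157 M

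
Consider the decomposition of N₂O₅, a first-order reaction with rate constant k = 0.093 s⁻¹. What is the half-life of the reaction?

7.453 s

Step 1: For a first-order reaction, t₁/₂ = ln(2)/k
Step 2: t₁/₂ = ln(2)/0.093
Step 3: t₁/₂ = 0.6931/0.093 = 7.453 s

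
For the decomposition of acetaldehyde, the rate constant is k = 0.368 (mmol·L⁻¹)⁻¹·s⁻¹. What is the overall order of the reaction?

second order (2)

Step 1: The units of k for an nth-order reaction are (concentration)^(1-n)·(time)⁻¹.
Step 2: Here k has units (mmol·L⁻¹)⁻¹·s⁻¹, so the concentration exponent is -1.
Step 3: 1 - n = -1 ⇒ n = 2. The reaction is second order.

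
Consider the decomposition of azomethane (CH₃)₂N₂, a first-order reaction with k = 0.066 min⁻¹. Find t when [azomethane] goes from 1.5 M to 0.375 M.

21 min

Step 1: For first-order: t = ln([azomethane]₀/[azomethane])/k
Step 2: t = ln(1.5/0.375)/0.066
Step 3: t = ln(4)/0.066
Step 4: t = 1.386/0.066 = 21 min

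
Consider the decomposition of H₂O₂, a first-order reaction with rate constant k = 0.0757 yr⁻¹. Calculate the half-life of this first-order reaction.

9.157 yr

Step 1: For a first-order reaction, t₁/₂ = ln(2)/k
Step 2: t₁/₂ = ln(2)/0.0757
Step 3: t₁/₂ = 0.6931/0.0757 = 9.157 yr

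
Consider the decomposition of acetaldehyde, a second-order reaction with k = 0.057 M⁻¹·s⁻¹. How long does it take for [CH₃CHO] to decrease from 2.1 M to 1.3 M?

5.141 s

Step 1: For second-order: t = (1/[CH₃CHO] - 1/[CH₃CHO]₀)/k
Step 2: t = (1/1.3 - 1/2.1)/0.057
Step 3: t = (0.7692 - 0.4762)/0.057
Step 4: t = 0.293/0.057 = 5.141 s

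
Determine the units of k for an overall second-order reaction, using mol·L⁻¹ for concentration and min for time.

(mol·L⁻¹)⁻¹·min⁻¹

Step 1: For overall order n, rate = k × (concentration)^n.
Step 2: Rate has units mol·L⁻¹·min⁻¹; concentration term has units (mol·L⁻¹)^2.
Step 3: k = rate / (concentration)^n, so units of k = (mol·L⁻¹)^(1-2)·min⁻¹ = (mol·L⁻¹)⁻¹·min⁻¹.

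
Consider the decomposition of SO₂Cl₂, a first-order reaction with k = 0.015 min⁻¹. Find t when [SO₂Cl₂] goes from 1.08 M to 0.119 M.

147 min

Step 1: For first-order: t = ln([SO₂Cl₂]₀/[SO₂Cl₂])/k
Step 2: t = ln(1.08/0.119)/0.015
Step 3: t = ln(9.076)/0.015
Step 4: t = 2.206/0.015 = 147 min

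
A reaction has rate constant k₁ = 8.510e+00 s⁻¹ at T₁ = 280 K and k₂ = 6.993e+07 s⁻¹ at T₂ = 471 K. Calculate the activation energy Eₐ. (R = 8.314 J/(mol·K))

91.4 kJ/mol

Step 1: Use the two-temperature Arrhenius form: ln(k₂/k₁) = -Eₐ/R × (1/T₂ - 1/T₁)
Step 2: ln(k₂/k₁) = ln(6.993e+07/8.510e+00) = ln(8.21739e+06) = 15.9218
Step 3: 1/T₂ - 1/T₁ = 1/471 - 1/280 = -1.448286e-03 K⁻¹
Step 4: Eₐ = -R × ln(k₂/k₁) / (1/T₂ - 1/T₁) = -8.314 × 15.9218 / -1.448286e-03
Step 5: Eₐ = 9.1400e+04 J/mol = 91.4 kJ/mol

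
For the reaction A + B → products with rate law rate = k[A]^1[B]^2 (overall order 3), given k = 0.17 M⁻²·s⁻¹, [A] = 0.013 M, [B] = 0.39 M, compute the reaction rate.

0.0003361 M/s

Step 1: The rate law is rate = k[A]^1[B]^2, overall order = 1+2 = 3
Step 2: Substitute values: rate = 0.17 × (0.013)^1 × (0.39)^2
Step 3: rate = 0.17 × 0.013 × 0.1521 = 0.000336141 M/s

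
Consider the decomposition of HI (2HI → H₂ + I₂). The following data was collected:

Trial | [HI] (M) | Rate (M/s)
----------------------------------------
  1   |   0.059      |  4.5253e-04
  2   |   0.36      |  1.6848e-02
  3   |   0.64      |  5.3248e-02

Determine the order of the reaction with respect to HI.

second order (2)

Step 1: Compare trials to find order n where rate₂/rate₁ = ([HI]₂/[HI]₁)^n
Step 2: rate₂/rate₁ = 1.6848e-02/4.5253e-04 = 37.23
Step 3: [HI]₂/[HI]₁ = 0.36/0.059 = 6.102
Step 4: n = ln(37.23)/ln(6.102) = 2.00 ≈ 2
Step 5: The reaction is second order in HI.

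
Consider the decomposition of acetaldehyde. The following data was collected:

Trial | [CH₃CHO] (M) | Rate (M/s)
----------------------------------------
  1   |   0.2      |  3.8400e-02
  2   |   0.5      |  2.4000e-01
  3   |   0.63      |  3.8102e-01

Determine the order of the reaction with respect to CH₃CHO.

second order (2)

Step 1: Compare trials to find order n where rate₂/rate₁ = ([CH₃CHO]₂/[CH₃CHO]₁)^n
Step 2: rate₂/rate₁ = 2.4000e-01/3.8400e-02 = 6.25
Step 3: [CH₃CHO]₂/[CH₃CHO]₁ = 0.5/0.2 = 2.5
Step 4: n = ln(6.25)/ln(2.5) = 2.00 ≈ 2
Step 5: The reaction is second order in CH₃CHO.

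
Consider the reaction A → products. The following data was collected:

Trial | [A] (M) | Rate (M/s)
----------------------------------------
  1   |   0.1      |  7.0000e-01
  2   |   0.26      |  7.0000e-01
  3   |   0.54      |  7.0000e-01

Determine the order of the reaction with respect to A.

zeroth order (0)

Step 1: Compare trials - when concentration changes, rate stays constant.
Step 2: rate₂/rate₁ = 7.0000e-01/7.0000e-01 = 1
Step 3: [A]₂/[A]₁ = 0.26/0.1 = 2.6
Step 4: Since rate ratio ≈ (conc ratio)^0, the reaction is zeroth order.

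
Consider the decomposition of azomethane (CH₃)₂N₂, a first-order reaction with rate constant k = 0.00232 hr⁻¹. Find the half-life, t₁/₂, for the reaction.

298.8 hr

Step 1: For a first-order reaction, t₁/₂ = ln(2)/k
Step 2: t₁/₂ = ln(2)/0.00232
Step 3: t₁/₂ = 0.6931/0.00232 = 298.8 hr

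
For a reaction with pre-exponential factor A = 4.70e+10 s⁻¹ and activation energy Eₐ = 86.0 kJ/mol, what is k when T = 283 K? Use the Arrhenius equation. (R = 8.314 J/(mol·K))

6.28e-06 s⁻¹

Step 1: Use the Arrhenius equation: k = A × exp(-Eₐ/RT)
Step 2: Convert Eₐ to J/mol: 86.0 kJ/mol = 86000 J/mol
Step 3: Calculate the exponent: -Eₐ/(RT) = -86000/(8.314 × 283) = -36.55123
Step 4: k = 4.70e+10 × exp(-36.55123)
Step 5: k = 4.70e+10 × 1.33660e-16 = 6.2820e-06 s⁻¹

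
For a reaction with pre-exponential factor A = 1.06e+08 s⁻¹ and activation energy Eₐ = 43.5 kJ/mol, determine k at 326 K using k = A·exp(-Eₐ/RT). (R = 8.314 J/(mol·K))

1.14e+01 s⁻¹

Step 1: Use the Arrhenius equation: k = A × exp(-Eₐ/RT)
Step 2: Convert Eₐ to J/mol: 43.5 kJ/mol = 43500 J/mol
Step 3: Calculate the exponent: -Eₐ/(RT) = -43500/(8.314 × 326) = -16.04950
Step 4: k = 1.06e+08 × exp(-16.04950)
Step 5: k = 1.06e+08 × 1.07100e-07 = 1.1353e+01 s⁻¹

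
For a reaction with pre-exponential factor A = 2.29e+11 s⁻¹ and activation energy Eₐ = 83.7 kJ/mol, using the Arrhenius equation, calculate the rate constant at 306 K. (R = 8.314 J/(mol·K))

1.18e-03 s⁻¹

Step 1: Use the Arrhenius equation: k = A × exp(-Eₐ/RT)
Step 2: Convert Eₐ to J/mol: 83.7 kJ/mol = 83700 J/mol
Step 3: Calculate the exponent: -Eₐ/(RT) = -83700/(8.314 × 306) = -32.89986
Step 4: k = 2.29e+11 × exp(-32.89986)
Step 5: k = 2.29e+11 × 5.14959e-15 = 1.1793e-03 s⁻¹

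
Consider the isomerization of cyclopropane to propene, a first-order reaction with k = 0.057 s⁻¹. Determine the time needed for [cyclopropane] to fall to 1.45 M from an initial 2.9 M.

12.16 s

Step 1: For first-order: t = ln([cyclopropane]₀/[cyclopropane])/k
Step 2: t = ln(2.9/1.45)/0.057
Step 3: t = ln(2)/0.057
Step 4: t = 0.6931/0.057 = 12.16 s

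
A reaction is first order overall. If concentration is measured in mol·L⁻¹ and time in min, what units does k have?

min⁻¹

Step 1: For overall order n, rate = k × (concentration)^n.
Step 2: Rate has units mol·L⁻¹·min⁻¹; concentration term has units (mol·L⁻¹)^1.
Step 3: k = rate / (concentration)^n, so units of k = (mol·L⁻¹)^(1-1)·min⁻¹ = min⁻¹.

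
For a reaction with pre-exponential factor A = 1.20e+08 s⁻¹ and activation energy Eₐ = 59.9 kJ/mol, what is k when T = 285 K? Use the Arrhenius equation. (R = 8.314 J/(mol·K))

1.26e-03 s⁻¹

Step 1: Use the Arrhenius equation: k = A × exp(-Eₐ/RT)
Step 2: Convert Eₐ to J/mol: 59.9 kJ/mol = 59900 J/mol
Step 3: Calculate the exponent: -Eₐ/(RT) = -59900/(8.314 × 285) = -25.27970
Step 4: k = 1.20e+08 × exp(-25.27970)
Step 5: k = 1.20e+08 × 1.04994e-11 = 1.2599e-03 s⁻¹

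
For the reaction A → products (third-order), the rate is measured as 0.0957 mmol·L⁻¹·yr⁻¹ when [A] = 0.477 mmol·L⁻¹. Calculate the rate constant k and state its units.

0.8818 (mmol·L⁻¹)⁻²·yr⁻¹

Step 1: rate = k[A]^3, so k = rate / [A]^3.
Step 2: k = 0.0957 / (0.477)^3 = 0.0957 / 0.1085.
Step 3: k = 0.8818 (mmol·L⁻¹)⁻²·yr⁻¹.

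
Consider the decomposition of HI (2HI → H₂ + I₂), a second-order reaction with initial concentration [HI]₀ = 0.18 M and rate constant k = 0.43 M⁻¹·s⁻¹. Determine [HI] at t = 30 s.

0.05418 M

Step 1: For a second-order reaction: 1/[HI] = 1/[HI]₀ + kt
Step 2: 1/[HI] = 1/0.18 + 0.43 × 30
Step 3: 1/[HI] = 5.556 + 12.9 = 18.46
Step 4: [HI] = 1/18.46 = 0.05418 M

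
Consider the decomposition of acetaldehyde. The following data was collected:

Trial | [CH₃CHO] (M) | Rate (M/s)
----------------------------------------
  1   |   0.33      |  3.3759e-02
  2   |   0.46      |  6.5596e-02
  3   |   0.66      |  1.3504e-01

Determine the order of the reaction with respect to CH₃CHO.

second order (2)

Step 1: Compare trials to find order n where rate₂/rate₁ = ([CH₃CHO]₂/[CH₃CHO]₁)^n
Step 2: rate₂/rate₁ = 6.5596e-02/3.3759e-02 = 1.943
Step 3: [CH₃CHO]₂/[CH₃CHO]₁ = 0.46/0.33 = 1.394
Step 4: n = ln(1.943)/ln(1.394) = 2.00 ≈ 2
Step 5: The reaction is second order in CH₃CHO.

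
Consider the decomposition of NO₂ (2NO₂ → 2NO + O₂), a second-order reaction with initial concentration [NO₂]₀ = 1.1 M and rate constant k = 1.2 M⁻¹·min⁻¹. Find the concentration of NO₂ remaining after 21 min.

0.0383 M

Step 1: For a second-order reaction: 1/[NO₂] = 1/[NO₂]₀ + kt
Step 2: 1/[NO₂] = 1/1.1 + 1.2 × 21
Step 3: 1/[NO₂] = 0.9091 + 25.2 = 26.11
Step 4: [NO₂] = 1/26.11 = 0.0383 M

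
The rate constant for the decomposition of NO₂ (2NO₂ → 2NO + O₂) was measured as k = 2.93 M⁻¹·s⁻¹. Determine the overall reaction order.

second order (2)

Step 1: The units of k for an nth-order reaction are (concentration)^(1-n)·(time)⁻¹.
Step 2: Here k has units M⁻¹·s⁻¹, so the concentration exponent is -1.
Step 3: 1 - n = -1 ⇒ n = 2. The reaction is second order.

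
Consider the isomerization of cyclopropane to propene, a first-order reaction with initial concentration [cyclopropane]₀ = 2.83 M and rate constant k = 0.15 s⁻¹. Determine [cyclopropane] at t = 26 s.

0.05728 M

Step 1: For a first-order reaction: [cyclopropane] = [cyclopropane]₀ × e^(-kt)
Step 2: [cyclopropane] = 2.83 × e^(-0.15 × 26)
Step 3: [cyclopropane] = 2.83 × e^(-3.9)
Step 4: [cyclopropane] = 2.83 × 0.0202419 = 0.05728 M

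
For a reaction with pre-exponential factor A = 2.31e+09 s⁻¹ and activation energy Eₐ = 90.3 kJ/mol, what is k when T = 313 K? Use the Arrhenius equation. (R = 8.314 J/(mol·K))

1.97e-06 s⁻¹

Step 1: Use the Arrhenius equation: k = A × exp(-Eₐ/RT)
Step 2: Convert Eₐ to J/mol: 90.3 kJ/mol = 90300 J/mol
Step 3: Calculate the exponent: -Eₐ/(RT) = -90300/(8.314 × 313) = -34.70031
Step 4: k = 2.31e+09 × exp(-34.70031)
Step 5: k = 2.31e+09 × 8.50838e-16 = 1.9654e-06 s⁻¹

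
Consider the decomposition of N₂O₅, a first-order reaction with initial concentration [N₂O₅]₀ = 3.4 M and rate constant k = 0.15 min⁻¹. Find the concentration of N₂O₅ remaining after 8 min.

1.024 M

Step 1: For a first-order reaction: [N₂O₅] = [N₂O₅]₀ × e^(-kt)
Step 2: [N₂O₅] = 3.4 × e^(-0.15 × 8)
Step 3: [N₂O₅] = 3.4 × e^(-1.2)
Step 4: [N₂O₅] = 3.4 × 0.301194 = 1.024 M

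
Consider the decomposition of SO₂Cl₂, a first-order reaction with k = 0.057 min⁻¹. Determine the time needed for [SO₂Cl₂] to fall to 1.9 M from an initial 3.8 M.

12.16 min

Step 1: For first-order: t = ln([SO₂Cl₂]₀/[SO₂Cl₂])/k
Step 2: t = ln(3.8/1.9)/0.057
Step 3: t = ln(2)/0.057
Step 4: t = 0.6931/0.057 = 12.16 min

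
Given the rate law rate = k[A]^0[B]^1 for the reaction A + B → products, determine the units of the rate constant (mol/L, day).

day⁻¹

Step 1: Overall order = 0 + 1 = 1.
Step 2: rate has units mol/L·day⁻¹; [A]^0[B]^1 has units (mol/L)^1.
Step 3: k = rate/([A]^0[B]^1), so units of k = (mol/L)^(1-1)·day⁻¹ = day⁻¹.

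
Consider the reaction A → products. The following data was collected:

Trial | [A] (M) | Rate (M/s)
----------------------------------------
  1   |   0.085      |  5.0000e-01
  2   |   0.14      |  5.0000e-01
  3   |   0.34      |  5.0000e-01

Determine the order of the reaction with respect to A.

zeroth order (0)

Step 1: Compare trials - when concentration changes, rate stays constant.
Step 2: rate₂/rate₁ = 5.0000e-01/5.0000e-01 = 1
Step 3: [A]₂/[A]₁ = 0.14/0.085 = 1.647
Step 4: Since rate ratio ≈ (conc ratio)^0, the reaction is zeroth order.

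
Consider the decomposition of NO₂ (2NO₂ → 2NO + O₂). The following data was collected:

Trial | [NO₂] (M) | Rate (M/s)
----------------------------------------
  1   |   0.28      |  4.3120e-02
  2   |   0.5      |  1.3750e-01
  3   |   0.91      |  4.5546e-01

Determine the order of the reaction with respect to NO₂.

second order (2)

Step 1: Compare trials to find order n where rate₂/rate₁ = ([NO₂]₂/[NO₂]₁)^n
Step 2: rate₂/rate₁ = 1.3750e-01/4.3120e-02 = 3.189
Step 3: [NO₂]₂/[NO₂]₁ = 0.5/0.28 = 1.786
Step 4: n = ln(3.189)/ln(1.786) = 2.00 ≈ 2
Step 5: The reaction is second order in NO₂.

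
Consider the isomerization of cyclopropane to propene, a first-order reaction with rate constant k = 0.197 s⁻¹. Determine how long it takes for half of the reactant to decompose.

3.519 s

Step 1: For a first-order reaction, t₁/₂ = ln(2)/k
Step 2: t₁/₂ = ln(2)/0.197
Step 3: t₁/₂ = 0.6931/0.197 = 3.519 s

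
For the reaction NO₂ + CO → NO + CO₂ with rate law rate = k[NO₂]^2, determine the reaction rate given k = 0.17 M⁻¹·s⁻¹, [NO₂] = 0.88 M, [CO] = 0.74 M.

0.1316 M/s

Step 1: The rate law is rate = k[NO₂]^2
Step 2: Note that the rate does not depend on [CO] (zero order in CO).
Step 3: rate = 0.17 × (0.88)^2 = 0.131648 M/s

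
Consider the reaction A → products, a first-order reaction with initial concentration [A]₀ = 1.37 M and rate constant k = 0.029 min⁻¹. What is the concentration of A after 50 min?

0.3214 M

Step 1: For a first-order reaction: [A] = [A]₀ × e^(-kt)
Step 2: [A] = 1.37 × e^(-0.029 × 50)
Step 3: [A] = 1.37 × e^(-1.45)
Step 4: [A] = 1.37 × 0.23457 = 0.3214 M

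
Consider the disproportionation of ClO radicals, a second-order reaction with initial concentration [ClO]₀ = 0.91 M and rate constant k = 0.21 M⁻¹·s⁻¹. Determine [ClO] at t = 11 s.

0.2933 M

Step 1: For a second-order reaction: 1/[ClO] = 1/[ClO]₀ + kt
Step 2: 1/[ClO] = 1/0.91 + 0.21 × 11
Step 3: 1/[ClO] = 1.099 + 2.31 = 3.409
Step 4: [ClO] = 1/3.409 = 0.2933 M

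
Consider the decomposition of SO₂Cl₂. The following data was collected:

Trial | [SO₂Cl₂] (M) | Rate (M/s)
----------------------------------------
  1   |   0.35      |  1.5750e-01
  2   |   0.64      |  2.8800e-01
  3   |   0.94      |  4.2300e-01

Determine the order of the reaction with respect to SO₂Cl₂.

first order (1)

Step 1: Compare trials to find order n where rate₂/rate₁ = ([SO₂Cl₂]₂/[SO₂Cl₂]₁)^n
Step 2: rate₂/rate₁ = 2.8800e-01/1.5750e-01 = 1.829
Step 3: [SO₂Cl₂]₂/[SO₂Cl₂]₁ = 0.64/0.35 = 1.829
Step 4: n = ln(1.829)/ln(1.829) = 1.00 ≈ 1
Step 5: The reaction is first order in SO₂Cl₂.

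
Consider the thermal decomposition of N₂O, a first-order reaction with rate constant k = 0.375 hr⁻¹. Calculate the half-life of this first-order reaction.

1.848 hr

Step 1: For a first-order reaction, t₁/₂ = ln(2)/k
Step 2: t₁/₂ = ln(2)/0.375
Step 3: t₁/₂ = 0.6931/0.375 = 1.848 hr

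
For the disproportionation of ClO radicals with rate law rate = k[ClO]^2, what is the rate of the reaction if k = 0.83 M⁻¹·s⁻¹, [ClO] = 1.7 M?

2.399 M/s

Step 1: Identify the rate law: rate = k[ClO]^2
Step 2: Substitute values: rate = 0.83 × (1.7)^2
Step 3: Calculate: rate = 0.83 × 2.89 = 2.3987 M/s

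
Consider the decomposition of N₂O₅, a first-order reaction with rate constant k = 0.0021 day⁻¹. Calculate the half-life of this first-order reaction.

330.1 day

Step 1: For a first-order reaction, t₁/₂ = ln(2)/k
Step 2: t₁/₂ = ln(2)/0.0021
Step 3: t₁/₂ = 0.6931/0.0021 = 330.1 day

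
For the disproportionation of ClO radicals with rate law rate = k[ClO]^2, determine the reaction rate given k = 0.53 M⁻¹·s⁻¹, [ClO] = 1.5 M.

1.193 M/s

Step 1: Identify the rate law: rate = k[ClO]^2
Step 2: Substitute values: rate = 0.53 × (1.5)^2
Step 3: Calculate: rate = 0.53 × 2.25 = 1.1925 M/s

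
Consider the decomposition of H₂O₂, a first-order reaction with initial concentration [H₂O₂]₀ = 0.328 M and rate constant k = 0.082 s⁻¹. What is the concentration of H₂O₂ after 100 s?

9.009e-05 M

Step 1: For a first-order reaction: [H₂O₂] = [H₂O₂]₀ × e^(-kt)
Step 2: [H₂O₂] = 0.328 × e^(-0.082 × 100)
Step 3: [H₂O₂] = 0.328 × e^(-8.2)
Step 4: [H₂O₂] = 0.328 × 0.000274654 = 9.009e-05 M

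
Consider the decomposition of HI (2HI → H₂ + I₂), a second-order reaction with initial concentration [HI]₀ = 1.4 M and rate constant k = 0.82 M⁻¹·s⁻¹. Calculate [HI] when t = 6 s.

0.1775 M

Step 1: For a second-order reaction: 1/[HI] = 1/[HI]₀ + kt
Step 2: 1/[HI] = 1/1.4 + 0.82 × 6
Step 3: 1/[HI] = 0.7143 + 4.92 = 5.634
Step 4: [HI] = 1/5.634 = 0.1775 M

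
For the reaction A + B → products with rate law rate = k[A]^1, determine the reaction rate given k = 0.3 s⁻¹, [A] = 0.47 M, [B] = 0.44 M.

0.141 M/s

Step 1: The rate law is rate = k[A]^1
Step 2: Note that the rate does not depend on [B] (zero order in B).
Step 3: rate = 0.3 × (0.47)^1 = 0.141 M/s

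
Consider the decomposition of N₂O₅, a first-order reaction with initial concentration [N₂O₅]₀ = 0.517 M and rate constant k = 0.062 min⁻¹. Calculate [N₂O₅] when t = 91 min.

0.001833 M

Step 1: For a first-order reaction: [N₂O₅] = [N₂O₅]₀ × e^(-kt)
Step 2: [N₂O₅] = 0.517 × e^(-0.062 × 91)
Step 3: [N₂O₅] = 0.517 × e^(-5.642)
Step 4: [N₂O₅] = 0.517 × 0.00354577 = 0.001833 M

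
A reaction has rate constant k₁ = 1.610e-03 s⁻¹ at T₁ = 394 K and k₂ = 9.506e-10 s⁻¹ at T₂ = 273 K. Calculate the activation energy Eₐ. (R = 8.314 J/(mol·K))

106.0 kJ/mol

Step 1: Use the two-temperature Arrhenius form: ln(k₂/k₁) = -Eₐ/R × (1/T₂ - 1/T₁)
Step 2: ln(k₂/k₁) = ln(9.506e-10/1.610e-03) = ln(5.90435e-07) = -14.3424
Step 3: 1/T₂ - 1/T₁ = 1/273 - 1/394 = 1.124933e-03 K⁻¹
Step 4: Eₐ = -R × ln(k₂/k₁) / (1/T₂ - 1/T₁) = -8.314 × -14.3424 / 1.124933e-03
Step 5: Eₐ = 1.0600e+05 J/mol = 106.0 kJ/mol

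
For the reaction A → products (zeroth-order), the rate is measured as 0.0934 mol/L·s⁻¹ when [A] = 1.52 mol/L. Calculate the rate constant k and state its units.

0.0934 mol/L·s⁻¹

Step 1: For a zeroth-order reaction, rate = k (independent of concentration).
Step 2: k = rate = 0.0934 mol/L·s⁻¹.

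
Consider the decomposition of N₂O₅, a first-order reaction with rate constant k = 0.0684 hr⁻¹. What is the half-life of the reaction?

10.13 hr

Step 1: For a first-order reaction, t₁/₂ = ln(2)/k
Step 2: t₁/₂ = ln(2)/0.0684
Step 3: t₁/₂ = 0.6931/0.0684 = 10.13 hr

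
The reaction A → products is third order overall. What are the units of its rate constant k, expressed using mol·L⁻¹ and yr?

(mol·L⁻¹)⁻²·yr⁻¹

Step 1: For overall order n, rate = k × (concentration)^n.
Step 2: Rate has units mol·L⁻¹·yr⁻¹; concentration term has units (mol·L⁻¹)^3.
Step 3: k = rate / (concentration)^n, so units of k = (mol·L⁻¹)^(1-3)·yr⁻¹ = (mol·L⁻¹)⁻²·yr⁻¹.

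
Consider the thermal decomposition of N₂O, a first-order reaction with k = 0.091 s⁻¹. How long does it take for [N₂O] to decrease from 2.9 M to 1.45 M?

7.617 s

Step 1: For first-order: t = ln([N₂O]₀/[N₂O])/k
Step 2: t = ln(2.9/1.45)/0.091
Step 3: t = ln(2)/0.091
Step 4: t = 0.6931/0.091 = 7.617 s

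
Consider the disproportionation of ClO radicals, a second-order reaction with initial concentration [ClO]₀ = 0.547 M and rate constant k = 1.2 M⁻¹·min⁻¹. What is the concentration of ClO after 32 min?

0.02486 M

Step 1: For a second-order reaction: 1/[ClO] = 1/[ClO]₀ + kt
Step 2: 1/[ClO] = 1/0.547 + 1.2 × 32
Step 3: 1/[ClO] = 1.828 + 38.4 = 40.23
Step 4: [ClO] = 1/40.23 = 0.02486 M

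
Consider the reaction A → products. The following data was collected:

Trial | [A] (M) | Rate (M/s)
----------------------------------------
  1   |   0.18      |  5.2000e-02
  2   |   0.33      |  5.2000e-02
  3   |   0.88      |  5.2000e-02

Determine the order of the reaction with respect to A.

zeroth order (0)

Step 1: Compare trials - when concentration changes, rate stays constant.
Step 2: rate₂/rate₁ = 5.2000e-02/5.2000e-02 = 1
Step 3: [A]₂/[A]₁ = 0.33/0.18 = 1.833
Step 4: Since rate ratio ≈ (conc ratio)^0, the reaction is zeroth order.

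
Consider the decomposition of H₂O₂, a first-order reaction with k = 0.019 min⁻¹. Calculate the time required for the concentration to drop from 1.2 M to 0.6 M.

36.48 min

Step 1: For first-order: t = ln([H₂O₂]₀/[H₂O₂])/k
Step 2: t = ln(1.2/0.6)/0.019
Step 3: t = ln(2)/0.019
Step 4: t = 0.6931/0.019 = 36.48 min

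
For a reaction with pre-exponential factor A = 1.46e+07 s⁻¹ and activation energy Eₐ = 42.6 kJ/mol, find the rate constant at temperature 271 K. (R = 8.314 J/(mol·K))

8.97e-02 s⁻¹

Step 1: Use the Arrhenius equation: k = A × exp(-Eₐ/RT)
Step 2: Convert Eₐ to J/mol: 42.6 kJ/mol = 42600 J/mol
Step 3: Calculate the exponent: -Eₐ/(RT) = -42600/(8.314 × 271) = -18.90733
Step 4: k = 1.46e+07 × exp(-18.90733)
Step 5: k = 1.46e+07 × 6.14683e-09 = 8.9744e-02 s⁻¹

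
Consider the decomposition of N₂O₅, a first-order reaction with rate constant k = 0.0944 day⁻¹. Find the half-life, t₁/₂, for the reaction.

7.343 day

Step 1: For a first-order reaction, t₁/₂ = ln(2)/k
Step 2: t₁/₂ = ln(2)/0.0944
Step 3: t₁/₂ = 0.6931/0.0944 = 7.343 day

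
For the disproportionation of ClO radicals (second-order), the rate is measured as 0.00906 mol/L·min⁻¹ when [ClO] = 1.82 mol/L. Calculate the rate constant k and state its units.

0.002735 (mol/L)⁻¹·min⁻¹

Step 1: rate = k[ClO]^2, so k = rate / [ClO]^2.
Step 2: k = 0.00906 / (1.82)^2 = 0.00906 / 3.312.
Step 3: k = 0.002735 (mol/L)⁻¹·min⁻¹.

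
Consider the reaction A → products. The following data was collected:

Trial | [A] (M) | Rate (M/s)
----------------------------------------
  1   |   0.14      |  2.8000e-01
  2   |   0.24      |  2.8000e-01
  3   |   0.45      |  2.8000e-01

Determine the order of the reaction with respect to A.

zeroth order (0)

Step 1: Compare trials - when concentration changes, rate stays constant.
Step 2: rate₂/rate₁ = 2.8000e-01/2.8000e-01 = 1
Step 3: [A]₂/[A]₁ = 0.24/0.14 = 1.714
Step 4: Since rate ratio ≈ (conc ratio)^0, the reaction is zeroth order.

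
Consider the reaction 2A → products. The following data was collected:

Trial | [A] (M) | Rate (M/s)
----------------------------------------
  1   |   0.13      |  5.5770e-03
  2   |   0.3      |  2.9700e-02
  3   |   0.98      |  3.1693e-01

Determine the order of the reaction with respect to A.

second order (2)

Step 1: Compare trials to find order n where rate₂/rate₁ = ([A]₂/[A]₁)^n
Step 2: rate₂/rate₁ = 2.9700e-02/5.5770e-03 = 5.325
Step 3: [A]₂/[A]₁ = 0.3/0.13 = 2.308
Step 4: n = ln(5.325)/ln(2.308) = 2.00 ≈ 2
Step 5: The reaction is second order in A.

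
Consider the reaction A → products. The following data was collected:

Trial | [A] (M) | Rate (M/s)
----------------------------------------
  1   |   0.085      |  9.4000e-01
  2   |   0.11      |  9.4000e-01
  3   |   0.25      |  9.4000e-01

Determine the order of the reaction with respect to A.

zeroth order (0)

Step 1: Compare trials - when concentration changes, rate stays constant.
Step 2: rate₂/rate₁ = 9.4000e-01/9.4000e-01 = 1
Step 3: [A]₂/[A]₁ = 0.11/0.085 = 1.294
Step 4: Since rate ratio ≈ (conc ratio)^0, the reaction is zeroth order.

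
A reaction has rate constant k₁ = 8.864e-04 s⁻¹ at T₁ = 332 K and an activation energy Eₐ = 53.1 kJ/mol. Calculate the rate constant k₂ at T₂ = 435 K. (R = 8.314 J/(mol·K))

8.431e-02 s⁻¹

Step 1: Use the two-temperature Arrhenius form: ln(k₂/k₁) = -Eₐ/R × (1/T₂ - 1/T₁)
Step 2: Convert Eₐ to J/mol: 53.1 kJ/mol = 53100 J/mol
Step 3: 1/T₂ - 1/T₁ = 1/435 - 1/332 = -7.131976e-04 K⁻¹
Step 4: ln(k₂/k₁) = -53100/8.314 × -7.131976e-04 = 4.55506
Step 5: k₂ = k₁ × exp(4.55506) = 8.864e-04 × 9.51125e+01 = 8.431e-02 s⁻¹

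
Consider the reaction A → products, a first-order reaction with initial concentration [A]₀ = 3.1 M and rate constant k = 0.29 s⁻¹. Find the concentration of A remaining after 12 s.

0.0955 M

Step 1: For a first-order reaction: [A] = [A]₀ × e^(-kt)
Step 2: [A] = 3.1 × e^(-0.29 × 12)
Step 3: [A] = 3.1 × e^(-3.48)
Step 4: [A] = 3.1 × 0.0308074 = 0.0955 M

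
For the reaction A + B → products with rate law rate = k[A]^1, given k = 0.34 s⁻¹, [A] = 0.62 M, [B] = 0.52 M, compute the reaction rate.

0.2108 M/s

Step 1: The rate law is rate = k[A]^1
Step 2: Note that the rate does not depend on [B] (zero order in B).
Step 3: rate = 0.34 × (0.62)^1 = 0.2108 M/s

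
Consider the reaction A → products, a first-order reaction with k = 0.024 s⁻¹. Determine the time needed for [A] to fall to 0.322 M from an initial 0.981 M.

46.42 s

Step 1: For first-order: t = ln([A]₀/[A])/k
Step 2: t = ln(0.981/0.322)/0.024
Step 3: t = ln(3.047)/0.024
Step 4: t = 1.114/0.024 = 46.42 s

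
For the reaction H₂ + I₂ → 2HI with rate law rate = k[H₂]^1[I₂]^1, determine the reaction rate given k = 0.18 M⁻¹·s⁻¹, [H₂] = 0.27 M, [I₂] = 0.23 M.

0.01118 M/s

Step 1: The rate law is rate = k[H₂]^1[I₂]^1
Step 2: Substitute: rate = 0.18 × (0.27)^1 × (0.23)^1
Step 3: rate = 0.18 × 0.27 × 0.23 = 0.011178 M/s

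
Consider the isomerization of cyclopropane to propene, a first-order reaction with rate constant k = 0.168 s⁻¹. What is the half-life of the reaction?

4.126 s

Step 1: For a first-order reaction, t₁/₂ = ln(2)/k
Step 2: t₁/₂ = ln(2)/0.168
Step 3: t₁/₂ = 0.6931/0.168 = 4.126 s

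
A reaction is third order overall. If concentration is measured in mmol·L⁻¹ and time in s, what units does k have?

(mmol·L⁻¹)⁻²·s⁻¹

Step 1: For overall order n, rate = k × (concentration)^n.
Step 2: Rate has units mmol·L⁻¹·s⁻¹; concentration term has units (mmol·L⁻¹)^3.
Step 3: k = rate / (concentration)^n, so units of k = (mmol·L⁻¹)^(1-3)·s⁻¹ = (mmol·L⁻¹)⁻²·s⁻¹.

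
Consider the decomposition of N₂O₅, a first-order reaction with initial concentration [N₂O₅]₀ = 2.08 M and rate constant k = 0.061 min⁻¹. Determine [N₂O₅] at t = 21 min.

0.5777 M

Step 1: For a first-order reaction: [N₂O₅] = [N₂O₅]₀ × e^(-kt)
Step 2: [N₂O₅] = 2.08 × e^(-0.061 × 21)
Step 3: [N₂O₅] = 2.08 × e^(-1.281)
Step 4: [N₂O₅] = 2.08 × 0.277759 = 0.5777 M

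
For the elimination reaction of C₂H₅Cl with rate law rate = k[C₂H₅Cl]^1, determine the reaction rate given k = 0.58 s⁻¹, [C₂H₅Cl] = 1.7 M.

0.986 M/s

Step 1: Identify the rate law: rate = k[C₂H₅Cl]^1
Step 2: Substitute values: rate = 0.58 × (1.7)^1
Step 3: Calculate: rate = 0.58 × 1.7 = 0.986 M/s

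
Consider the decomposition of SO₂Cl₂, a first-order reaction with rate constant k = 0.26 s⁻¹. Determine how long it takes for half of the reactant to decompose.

2.666 s

Step 1: For a first-order reaction, t₁/₂ = ln(2)/k
Step 2: t₁/₂ = ln(2)/0.26
Step 3: t₁/₂ = 0.6931/0.26 = 2.666 s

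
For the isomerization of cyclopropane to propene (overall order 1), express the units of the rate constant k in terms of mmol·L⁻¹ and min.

min⁻¹

Step 1: For overall order n, rate = k × (concentration)^n.
Step 2: Rate has units mmol·L⁻¹·min⁻¹; concentration term has units (mmol·L⁻¹)^1.
Step 3: k = rate / (concentration)^n, so units of k = (mmol·L⁻¹)^(1-1)·min⁻¹ = min⁻¹.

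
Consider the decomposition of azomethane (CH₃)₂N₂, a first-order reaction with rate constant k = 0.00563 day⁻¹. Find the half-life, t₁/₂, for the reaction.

123.1 day

Step 1: For a first-order reaction, t₁/₂ = ln(2)/k
Step 2: t₁/₂ = ln(2)/0.00563
Step 3: t₁/₂ = 0.6931/0.00563 = 123.1 day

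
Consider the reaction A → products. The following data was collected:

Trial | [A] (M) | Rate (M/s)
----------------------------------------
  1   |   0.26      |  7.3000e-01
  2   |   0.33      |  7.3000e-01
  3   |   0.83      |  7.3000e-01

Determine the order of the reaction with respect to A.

zeroth order (0)

Step 1: Compare trials - when concentration changes, rate stays constant.
Step 2: rate₂/rate₁ = 7.3000e-01/7.3000e-01 = 1
Step 3: [A]₂/[A]₁ = 0.33/0.26 = 1.269
Step 4: Since rate ratio ≈ (conc ratio)^0, the reaction is zeroth order.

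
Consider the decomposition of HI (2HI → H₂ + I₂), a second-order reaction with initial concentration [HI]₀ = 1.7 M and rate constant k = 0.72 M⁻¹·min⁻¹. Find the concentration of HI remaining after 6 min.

0.2037 M

Step 1: For a second-order reaction: 1/[HI] = 1/[HI]₀ + kt
Step 2: 1/[HI] = 1/1.7 + 0.72 × 6
Step 3: 1/[HI] = 0.5882 + 4.32 = 4.908
Step 4: [HI] = 1/4.908 = 0.2037 M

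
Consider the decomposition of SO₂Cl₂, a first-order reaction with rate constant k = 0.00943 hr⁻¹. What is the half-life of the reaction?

73.5 hr

Step 1: For a first-order reaction, t₁/₂ = ln(2)/k
Step 2: t₁/₂ = ln(2)/0.00943
Step 3: t₁/₂ = 0.6931/0.00943 = 73.5 hr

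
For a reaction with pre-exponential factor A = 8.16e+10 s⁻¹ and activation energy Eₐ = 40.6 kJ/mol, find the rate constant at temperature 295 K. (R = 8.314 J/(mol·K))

5.28e+03 s⁻¹

Step 1: Use the Arrhenius equation: k = A × exp(-Eₐ/RT)
Step 2: Convert Eₐ to J/mol: 40.6 kJ/mol = 40600 J/mol
Step 3: Calculate the exponent: -Eₐ/(RT) = -40600/(8.314 × 295) = -16.55366
Step 4: k = 8.16e+10 × exp(-16.55366)
Step 5: k = 8.16e+10 × 6.46899e-08 = 5.2787e+03 s⁻¹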